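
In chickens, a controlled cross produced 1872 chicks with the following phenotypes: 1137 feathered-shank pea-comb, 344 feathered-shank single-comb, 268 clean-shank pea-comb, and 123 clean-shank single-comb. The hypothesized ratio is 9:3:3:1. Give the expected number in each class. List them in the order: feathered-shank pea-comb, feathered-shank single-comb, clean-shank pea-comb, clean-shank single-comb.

Under the 9:3:3:1 hypothesis (Σ ratio = 16, N = 1872):
  feathered-shank pea-comb: 1872 × 9/16 = 1053
  feathered-shank single-comb: 1872 × 3/16 = 351
  clean-shank pea-comb: 1872 × 3/16 = 351
  clean-shank single-comb: 1872 × 1/16 = 117

1053, 351, 351, 117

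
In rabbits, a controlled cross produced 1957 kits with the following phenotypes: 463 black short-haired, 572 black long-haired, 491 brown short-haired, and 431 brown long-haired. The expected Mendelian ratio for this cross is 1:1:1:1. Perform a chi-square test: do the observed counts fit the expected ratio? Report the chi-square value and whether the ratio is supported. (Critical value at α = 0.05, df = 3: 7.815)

Expected counts for N = 1957 under a 1:1:1:1 ratio (total parts = 4):
  black short-haired: 1957 × 1/4 = 489.25
  black long-haired: 1957 × 1/4 = 489.25
  brown short-haired: 1957 × 1/4 = 489.25
  brown long-haired: 1957 × 1/4 = 489.25
χ² = Σ (O − E)² / E
  black short-haired: (463 − 489.25)² / 489.25 = 1.4084
  black long-haired: (572 − 489.25)² / 489.25 = 13.9960
  brown short-haired: (491 − 489.25)² / 489.25 = 0.0063
  brown long-haired: (431 − 489.25)² / 489.25 = 6.9352
χ² = 1.4084 + 13.9960 + 0.0063 + 6.9352 = 22.3459 ≈ 22.346
Degrees of freedom = 4 − 1 = 3; critical value at α = 0.05 is 7.815.
Since 22.346 > 7.815, we reject the null hypothesis — the data do not fit the 1:1:1:1 ratio.

22.346; not consistent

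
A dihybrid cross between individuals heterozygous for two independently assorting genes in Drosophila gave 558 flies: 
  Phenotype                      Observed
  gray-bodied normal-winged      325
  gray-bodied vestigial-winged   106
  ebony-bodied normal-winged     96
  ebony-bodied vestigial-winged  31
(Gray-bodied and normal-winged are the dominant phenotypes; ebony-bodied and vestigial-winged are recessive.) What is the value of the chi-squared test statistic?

A dihybrid F₂ with independent assortment and complete dominance at both loci gives a 9:3:3:1 phenotypic ratio.
Total ratio parts = 16. Expected numbers out of 558:
  gray-bodied normal-winged: 558 × 9/16 = 313.875
  gray-bodied vestigial-winged: 558 × 3/16 = 104.625
  ebony-bodied normal-winged: 558 × 3/16 = 104.625
  ebony-bodied vestigial-winged: 558 × 1/16 = 34.875
χ² = Σ (O − E)² / E
  gray-bodied normal-winged: (325 − 313.875)² / 313.875 = 0.3943
  gray-bodied vestigial-winged: (106 − 104.625)² / 104.625 = 0.0181
  ebony-bodied normal-winged: (96 − 104.625)² / 104.625 = 0.7110
  ebony-bodied vestigial-winged: (31 − 34.875)² / 34.875 = 0.4306
χ² = 0.3943 + 0.0181 + 0.7110 + 0.4306 = 1.554

1.554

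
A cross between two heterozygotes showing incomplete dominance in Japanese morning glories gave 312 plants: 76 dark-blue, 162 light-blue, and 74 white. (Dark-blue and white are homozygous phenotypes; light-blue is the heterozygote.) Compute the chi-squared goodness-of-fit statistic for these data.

With incomplete dominance, a heterozygote × heterozygote cross gives a 1:2:1 phenotypic ratio.
Under the 1:2:1 hypothesis (Σ ratio = 4, N = 312):
  dark-blue: 312 × 1/4 = 78
  light-blue: 312 × 2/4 = 156
  white: 312 × 1/4 = 78
χ² = Σ (O − E)² / E
  dark-blue: (76 − 78)² / 78 = 0.0513
  light-blue: (162 − 156)² / 156 = 0.2308
  white: (74 − 78)² / 78 = 0.2051
χ² = 0.0513 + 0.2308 + 0.2051 = 0.4872 ≈ 0.487

0.487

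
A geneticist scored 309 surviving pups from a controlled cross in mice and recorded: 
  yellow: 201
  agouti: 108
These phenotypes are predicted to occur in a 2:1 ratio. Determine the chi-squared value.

Total ratio parts = 3. Expected numbers out of 309:
  yellow: 309 × 2/3 = 206
  agouti: 309 × 1/3 = 103
χ² = Σ (O − E)² / E
  yellow: (201 − 206)² / 206 = 0.1214
  agouti: (108 − 103)² / 103 = 0.2427
χ² = 0.1214 + 0.2427 = 0.3641 ≈ 0.364

0.364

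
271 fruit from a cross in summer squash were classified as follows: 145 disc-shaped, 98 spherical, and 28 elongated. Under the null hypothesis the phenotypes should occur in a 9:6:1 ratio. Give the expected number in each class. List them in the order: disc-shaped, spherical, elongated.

152.4375, 101.625, 16.9375

Under the 9:6:1 hypothesis (Σ ratio = 16, N = 271):
  disc-shaped: 271 × 9/16 = 152.4375
  spherical: 271 × 6/16 = 101.625
  elongated: 271 × 1/16 = 16.9375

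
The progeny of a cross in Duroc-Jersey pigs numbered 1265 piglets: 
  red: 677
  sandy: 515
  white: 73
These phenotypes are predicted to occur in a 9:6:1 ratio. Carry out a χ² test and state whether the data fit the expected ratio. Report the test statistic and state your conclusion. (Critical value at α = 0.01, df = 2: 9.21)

5.623; consistent

The 9:6:1 ratio has 16 parts, so with N = 1265 the expected counts are:
  red: 1265 × 9/16 = 711.5625
  sandy: 1265 × 6/16 = 474.375
  white: 1265 × 1/16 = 79.0625
χ² = Σ (O − E)² / E
  red: (677 − 711.5625)² / 711.5625 = 1.6788
  sandy: (515 − 474.375)² / 474.375 = 3.4791
  white: (73 − 79.0625)² / 79.0625 = 0.4649
χ² = 1.6788 + 3.4791 + 0.4649 = 5.6228 ≈ 5.623
Degrees of freedom = 3 − 1 = 2; critical value at α = 0.01 is 9.21.
Since 5.623 < 9.21, we fail to reject the null hypothesis — the data are consistent with the 9:6:1 ratio.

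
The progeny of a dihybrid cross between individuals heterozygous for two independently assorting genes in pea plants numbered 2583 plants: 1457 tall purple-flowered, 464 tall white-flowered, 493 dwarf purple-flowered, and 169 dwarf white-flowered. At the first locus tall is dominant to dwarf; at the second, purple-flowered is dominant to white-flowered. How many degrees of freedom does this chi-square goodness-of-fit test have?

A dihybrid F₂ with independent assortment and complete dominance at both loci gives a 9:3:3:1 phenotypic ratio.
A goodness-of-fit test with 4 phenotype classes has df = 4 − 1 = 3.

3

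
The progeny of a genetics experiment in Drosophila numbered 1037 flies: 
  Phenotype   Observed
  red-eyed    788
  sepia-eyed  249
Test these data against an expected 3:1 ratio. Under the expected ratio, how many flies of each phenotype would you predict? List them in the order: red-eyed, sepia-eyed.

777.75, 259.25

Under the 3:1 hypothesis (Σ ratio = 4, N = 1037):
  red-eyed: 1037 × 3/4 = 777.75
  sepia-eyed: 1037 × 1/4 = 259.25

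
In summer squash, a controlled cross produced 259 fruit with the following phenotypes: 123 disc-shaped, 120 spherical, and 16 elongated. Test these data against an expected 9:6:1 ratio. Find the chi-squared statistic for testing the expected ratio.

8.923

Under the 9:6:1 hypothesis (Σ ratio = 16, N = 259):
  disc-shaped: 259 × 9/16 = 145.6875
  spherical: 259 × 6/16 = 97.125
  elongated: 259 × 1/16 = 16.1875
χ² = Σ (O − E)² / E
  disc-shaped: (123 − 145.6875)² / 145.6875 = 3.5331
  spherical: (120 − 97.125)² / 97.125 = 5.3875
  elongated: (16 − 16.1875)² / 16.1875 = 0.0022
χ² = 3.5331 + 5.3875 + 0.0022 = 8.9228 ≈ 8.923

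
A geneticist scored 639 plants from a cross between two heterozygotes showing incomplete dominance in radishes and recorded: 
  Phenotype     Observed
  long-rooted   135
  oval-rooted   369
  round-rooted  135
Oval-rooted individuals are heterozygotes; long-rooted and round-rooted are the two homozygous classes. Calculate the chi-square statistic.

15.338

With incomplete dominance, a heterozygote × heterozygote cross gives a 1:2:1 phenotypic ratio.
The 1:2:1 ratio has 4 parts, so with N = 639 the expected counts are:
  long-rooted: 639 × 1/4 = 159.75
  oval-rooted: 639 × 2/4 = 319.5
  round-rooted: 639 × 1/4 = 159.75
χ² = Σ (O − E)² / E
  long-rooted: (135 − 159.75)² / 159.75 = 3.8345
  oval-rooted: (369 − 319.5)² / 319.5 = 7.6690
  round-rooted: (135 − 159.75)² / 159.75 = 3.8345
χ² = 3.8345 + 7.6690 + 3.8345 = 15.338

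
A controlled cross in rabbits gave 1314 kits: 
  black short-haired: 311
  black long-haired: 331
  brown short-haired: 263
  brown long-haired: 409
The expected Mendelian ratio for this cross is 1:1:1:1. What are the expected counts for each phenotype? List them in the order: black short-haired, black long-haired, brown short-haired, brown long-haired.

Expected counts for N = 1314 under a 1:1:1:1 ratio (total parts = 4):
  black short-haired: 1314 × 1/4 = 328.5
  black long-haired: 1314 × 1/4 = 328.5
  brown short-haired: 1314 × 1/4 = 328.5
  brown long-haired: 1314 × 1/4 = 328.5

328.5, 328.5, 328.5, 328.5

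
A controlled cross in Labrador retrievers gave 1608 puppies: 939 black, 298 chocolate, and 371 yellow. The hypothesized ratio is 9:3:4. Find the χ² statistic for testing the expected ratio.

The 9:3:4 ratio has 16 parts, so with N = 1608 the expected counts are:
  black: 1608 × 9/16 = 904.5
  chocolate: 1608 × 3/16 = 301.5
  yellow: 1608 × 4/16 = 402
χ² = Σ (O − E)² / E
  black: (939 − 904.5)² / 904.5 = 1.3159
  chocolate: (298 − 301.5)² / 301.5 = 0.0406
  yellow: (371 − 402)² / 402 = 2.3905
χ² = 1.3159 + 0.0406 + 2.3905 = 3.747

3.747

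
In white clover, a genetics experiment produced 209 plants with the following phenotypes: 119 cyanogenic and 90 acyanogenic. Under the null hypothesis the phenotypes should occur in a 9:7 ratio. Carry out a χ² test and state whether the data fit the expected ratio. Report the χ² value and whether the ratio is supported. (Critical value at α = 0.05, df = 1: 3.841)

Total ratio parts = 16. Expected numbers out of 209:
  cyanogenic: 209 × 9/16 = 117.5625
  acyanogenic: 209 × 7/16 = 91.4375
χ² = Σ (O − E)² / E
  cyanogenic: (119 − 117.5625)² / 117.5625 = 0.0176
  acyanogenic: (90 − 91.4375)² / 91.4375 = 0.0226
χ² = 0.0176 + 0.0226 = 0.0402 ≈ 0.040
Degrees of freedom = 2 − 1 = 1; critical value at α = 0.05 is 3.841.
Since 0.040 < 3.841, we fail to reject the null hypothesis — the data are consistent with the 9:7 ratio.

0.040; consistent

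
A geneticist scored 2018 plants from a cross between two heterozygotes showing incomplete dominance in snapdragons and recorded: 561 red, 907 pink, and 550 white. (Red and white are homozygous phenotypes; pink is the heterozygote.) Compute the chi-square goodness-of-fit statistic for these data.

With incomplete dominance, a heterozygote × heterozygote cross gives a 1:2:1 phenotypic ratio.
Expected counts for N = 2018 under a 1:2:1 ratio (total parts = 4):
  red: 2018 × 1/4 = 504.5
  pink: 2018 × 2/4 = 1009
  white: 2018 × 1/4 = 504.5
χ² = Σ (O − E)² / E
  red: (561 − 504.5)² / 504.5 = 6.3276
  pink: (907 − 1009)² / 1009 = 10.3112
  white: (550 − 504.5)² / 504.5 = 4.1036
χ² = 6.3276 + 10.3112 + 4.1036 = 20.7424 ≈ 20.742

20.742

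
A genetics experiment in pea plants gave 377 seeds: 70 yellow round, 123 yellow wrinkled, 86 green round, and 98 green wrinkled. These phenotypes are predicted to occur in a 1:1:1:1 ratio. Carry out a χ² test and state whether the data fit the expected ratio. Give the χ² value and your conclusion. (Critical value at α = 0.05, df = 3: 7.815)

Total ratio parts = 4. Expected numbers out of 377:
  yellow round: 377 × 1/4 = 94.25
  yellow wrinkled: 377 × 1/4 = 94.25
  green round: 377 × 1/4 = 94.25
  green wrinkled: 377 × 1/4 = 94.25
χ² = Σ (O − E)² / E
  yellow round: (70 − 94.25)² / 94.25 = 6.2394
  yellow wrinkled: (123 − 94.25)² / 94.25 = 8.7699
  green round: (86 − 94.25)² / 94.25 = 0.7221
  green wrinkled: (98 − 94.25)² / 94.25 = 0.1492
χ² = 6.2394 + 8.7699 + 0.7221 + 0.1492 = 15.8806 ≈ 15.881
Degrees of freedom = 4 − 1 = 3; critical value at α = 0.05 is 7.815.
Since 15.881 > 7.815, we reject the null hypothesis — the data do not fit the 1:1:1:1 ratio.

15.881; not consistent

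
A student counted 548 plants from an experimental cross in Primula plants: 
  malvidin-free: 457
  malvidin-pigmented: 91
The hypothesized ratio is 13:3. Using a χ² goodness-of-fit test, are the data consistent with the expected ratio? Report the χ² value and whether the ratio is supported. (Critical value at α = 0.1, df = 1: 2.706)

1.654; consistent

The 13:3 ratio has 16 parts, so with N = 548 the expected counts are:
  malvidin-free: 548 × 13/16 = 445.25
  malvidin-pigmented: 548 × 3/16 = 102.75
χ² = Σ (O − E)² / E
  malvidin-free: (457 − 445.25)² / 445.25 = 0.3101
  malvidin-pigmented: (91 − 102.75)² / 102.75 = 1.3437
χ² = 0.3101 + 1.3437 = 1.6538 ≈ 1.654
Degrees of freedom = 2 − 1 = 1; critical value at α = 0.1 is 2.706.
Since 1.654 < 2.706, we fail to reject the null hypothesis — the data are consistent with the 13:3 ratio.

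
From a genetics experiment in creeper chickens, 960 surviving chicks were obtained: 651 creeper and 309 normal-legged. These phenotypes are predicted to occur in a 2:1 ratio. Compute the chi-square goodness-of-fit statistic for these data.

0.567

Total ratio parts = 3. Expected numbers out of 960:
  creeper: 960 × 2/3 = 640
  normal-legged: 960 × 1/3 = 320
χ² = Σ (O − E)² / E
  creeper: (651 − 640)² / 640 = 0.1891
  normal-legged: (309 − 320)² / 320 = 0.3781
χ² = 0.1891 + 0.3781 = 0.5672 ≈ 0.567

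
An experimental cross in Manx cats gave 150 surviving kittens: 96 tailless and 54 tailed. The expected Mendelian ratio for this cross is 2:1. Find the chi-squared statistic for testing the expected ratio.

0.480

Expected counts for N = 150 under a 2:1 ratio (total parts = 3):
  tailless: 150 × 2/3 = 100
  tailed: 150 × 1/3 = 50
χ² = Σ (O − E)² / E
  tailless: (96 − 100)² / 100 = 0.1600
  tailed: (54 − 50)² / 50 = 0.3200
χ² = 0.1600 + 0.3200 = 0.480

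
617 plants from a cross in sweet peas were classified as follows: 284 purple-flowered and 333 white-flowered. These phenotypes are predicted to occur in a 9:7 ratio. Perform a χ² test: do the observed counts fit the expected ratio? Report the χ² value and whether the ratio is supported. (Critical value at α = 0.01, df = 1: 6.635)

Total ratio parts = 16. Expected numbers out of 617:
  purple-flowered: 617 × 9/16 = 347.0625
  white-flowered: 617 × 7/16 = 269.9375
χ² = Σ (O − E)² / E
  purple-flowered: (284 − 347.0625)² / 347.0625 = 11.4587
  white-flowered: (333 − 269.9375)² / 269.9375 = 14.7326
χ² = 11.4587 + 14.7326 = 26.1913 ≈ 26.191
Degrees of freedom = 2 − 1 = 1; critical value at α = 0.01 is 6.635.
Since 26.191 > 6.635, we reject the null hypothesis — the data do not fit the 9:7 ratio.

26.191; not consistent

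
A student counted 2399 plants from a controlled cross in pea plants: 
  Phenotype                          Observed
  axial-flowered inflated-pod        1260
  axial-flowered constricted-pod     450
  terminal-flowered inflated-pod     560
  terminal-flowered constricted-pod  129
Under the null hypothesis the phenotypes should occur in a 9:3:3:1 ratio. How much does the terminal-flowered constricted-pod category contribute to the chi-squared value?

Total ratio parts = 16. Expected numbers out of 2399:
  axial-flowered inflated-pod: 2399 × 9/16 = 1349.4375
  axial-flowered constricted-pod: 2399 × 3/16 = 449.8125
  terminal-flowered inflated-pod: 2399 × 3/16 = 449.8125
  terminal-flowered constricted-pod: 2399 × 1/16 = 149.9375
Contribution of terminal-flowered constricted-pod: (129 − 149.9375)² / 149.9375 = 2.9237

2.924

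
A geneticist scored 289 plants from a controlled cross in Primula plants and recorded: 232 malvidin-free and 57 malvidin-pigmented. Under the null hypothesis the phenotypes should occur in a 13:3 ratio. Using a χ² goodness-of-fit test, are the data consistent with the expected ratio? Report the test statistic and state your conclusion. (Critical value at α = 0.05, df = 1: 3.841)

Expected counts for N = 289 under a 13:3 ratio (total parts = 16):
  malvidin-free: 289 × 13/16 = 234.8125
  malvidin-pigmented: 289 × 3/16 = 54.1875
χ² = Σ (O − E)² / E
  malvidin-free: (232 − 234.8125)² / 234.8125 = 0.0337
  malvidin-pigmented: (57 − 54.1875)² / 54.1875 = 0.1460
χ² = 0.0337 + 0.1460 = 0.1797 ≈ 0.180
Degrees of freedom = 2 − 1 = 1; critical value at α = 0.05 is 3.841.
Since 0.180 < 3.841, we fail to reject the null hypothesis — the data are consistent with the 13:3 ratio.

0.180; consistent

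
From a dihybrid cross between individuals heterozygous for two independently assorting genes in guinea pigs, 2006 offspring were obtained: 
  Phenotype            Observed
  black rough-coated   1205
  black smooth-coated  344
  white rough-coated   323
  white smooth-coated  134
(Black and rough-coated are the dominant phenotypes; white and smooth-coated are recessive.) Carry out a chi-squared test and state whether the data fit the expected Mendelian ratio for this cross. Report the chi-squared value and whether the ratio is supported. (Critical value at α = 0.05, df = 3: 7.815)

A dihybrid F₂ with independent assortment and complete dominance at both loci gives a 9:3:3:1 phenotypic ratio.
Under the 9:3:3:1 hypothesis (Σ ratio = 16, N = 2006):
  black rough-coated: 2006 × 9/16 = 1128.375
  black smooth-coated: 2006 × 3/16 = 376.125
  white rough-coated: 2006 × 3/16 = 376.125
  white smooth-coated: 2006 × 1/16 = 125.375
χ² = Σ (O − E)² / E
  black rough-coated: (1205 − 1128.375)² / 1128.375 = 5.2034
  black smooth-coated: (344 − 376.125)² / 376.125 = 2.7438
  white rough-coated: (323 − 376.125)² / 376.125 = 7.5035
  white smooth-coated: (134 − 125.375)² / 125.375 = 0.5933
χ² = 5.2034 + 2.7438 + 7.5035 + 0.5933 = 16.044
Degrees of freedom = 4 − 1 = 3; critical value at α = 0.05 is 7.815.
Since 16.044 > 7.815, we reject the null hypothesis — the data do not fit the 9:3:3:1 ratio.

16.044; not consistent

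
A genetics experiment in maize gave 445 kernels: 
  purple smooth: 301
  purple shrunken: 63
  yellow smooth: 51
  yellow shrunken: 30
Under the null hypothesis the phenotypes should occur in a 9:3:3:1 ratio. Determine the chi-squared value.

28.053

Under the 9:3:3:1 hypothesis (Σ ratio = 16, N = 445):
  purple smooth: 445 × 9/16 = 250.3125
  purple shrunken: 445 × 3/16 = 83.4375
  yellow smooth: 445 × 3/16 = 83.4375
  yellow shrunken: 445 × 1/16 = 27.8125
χ² = Σ (O − E)² / E
  purple smooth: (301 − 250.3125)² / 250.3125 = 10.2641
  purple shrunken: (63 − 83.4375)² / 83.4375 = 5.0060
  yellow smooth: (51 − 83.4375)² / 83.4375 = 12.6105
  yellow shrunken: (30 − 27.8125)² / 27.8125 = 0.1721
χ² = 10.2641 + 5.0060 + 12.6105 + 0.1721 = 28.0527 ≈ 28.053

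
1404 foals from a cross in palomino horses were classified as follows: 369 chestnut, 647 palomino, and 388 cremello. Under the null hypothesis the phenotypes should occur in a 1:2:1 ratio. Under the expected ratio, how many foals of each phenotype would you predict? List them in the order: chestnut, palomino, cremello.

351, 702, 351

Total ratio parts = 4. Expected numbers out of 1404:
  chestnut: 1404 × 1/4 = 351
  palomino: 1404 × 2/4 = 702
  cremello: 1404 × 1/4 = 351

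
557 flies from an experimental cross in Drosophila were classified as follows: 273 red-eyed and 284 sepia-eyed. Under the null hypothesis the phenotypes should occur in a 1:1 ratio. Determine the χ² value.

Under the 1:1 hypothesis (Σ ratio = 2, N = 557):
  red-eyed: 557 × 1/2 = 278.5
  sepia-eyed: 557 × 1/2 = 278.5
χ² = Σ (O − E)² / E
  red-eyed: (273 − 278.5)² / 278.5 = 0.1086
  sepia-eyed: (284 − 278.5)² / 278.5 = 0.1086
χ² = 0.1086 + 0.1086 = 0.2172 ≈ 0.217

0.217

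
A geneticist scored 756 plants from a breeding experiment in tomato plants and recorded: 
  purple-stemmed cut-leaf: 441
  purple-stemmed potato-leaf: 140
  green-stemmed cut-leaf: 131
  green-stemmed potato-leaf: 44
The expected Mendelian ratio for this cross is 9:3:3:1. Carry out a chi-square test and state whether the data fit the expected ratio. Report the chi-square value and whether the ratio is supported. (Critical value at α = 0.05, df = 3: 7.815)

1.644; consistent

Expected counts for N = 756 under a 9:3:3:1 ratio (total parts = 16):
  purple-stemmed cut-leaf: 756 × 9/16 = 425.25
  purple-stemmed potato-leaf: 756 × 3/16 = 141.75
  green-stemmed cut-leaf: 756 × 3/16 = 141.75
  green-stemmed potato-leaf: 756 × 1/16 = 47.25
χ² = Σ (O − E)² / E
  purple-stemmed cut-leaf: (441 − 425.25)² / 425.25 = 0.5833
  purple-stemmed potato-leaf: (140 − 141.75)² / 141.75 = 0.0216
  green-stemmed cut-leaf: (131 − 141.75)² / 141.75 = 0.8153
  green-stemmed potato-leaf: (44 − 47.25)² / 47.25 = 0.2235
χ² = 0.5833 + 0.0216 + 0.8153 + 0.2235 = 1.6437 ≈ 1.644
Degrees of freedom = 4 − 1 = 3; critical value at α = 0.05 is 7.815.
Since 1.644 < 7.815, we fail to reject the null hypothesis — the data are consistent with the 9:3:3:1 ratio.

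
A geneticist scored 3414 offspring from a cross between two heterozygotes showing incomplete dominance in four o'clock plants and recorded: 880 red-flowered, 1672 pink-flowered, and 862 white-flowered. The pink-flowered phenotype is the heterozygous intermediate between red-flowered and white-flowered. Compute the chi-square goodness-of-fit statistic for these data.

1.625

With incomplete dominance, a heterozygote × heterozygote cross gives a 1:2:1 phenotypic ratio.
Under the 1:2:1 hypothesis (Σ ratio = 4, N = 3414):
  red-flowered: 3414 × 1/4 = 853.5
  pink-flowered: 3414 × 2/4 = 1707
  white-flowered: 3414 × 1/4 = 853.5
χ² = Σ (O − E)² / E
  red-flowered: (880 − 853.5)² / 853.5 = 0.8228
  pink-flowered: (1672 − 1707)² / 1707 = 0.7176
  white-flowered: (862 − 853.5)² / 853.5 = 0.0847
χ² = 0.8228 + 0.7176 + 0.0847 = 1.6251 ≈ 1.625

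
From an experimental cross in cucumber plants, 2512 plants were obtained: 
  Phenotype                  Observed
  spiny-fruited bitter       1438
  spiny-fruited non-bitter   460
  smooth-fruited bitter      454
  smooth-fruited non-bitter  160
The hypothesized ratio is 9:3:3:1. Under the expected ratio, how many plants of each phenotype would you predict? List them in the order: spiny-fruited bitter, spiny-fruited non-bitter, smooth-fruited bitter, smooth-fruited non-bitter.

1413, 471, 471, 157

The 9:3:3:1 ratio has 16 parts, so with N = 2512 the expected counts are:
  spiny-fruited bitter: 2512 × 9/16 = 1413
  spiny-fruited non-bitter: 2512 × 3/16 = 471
  smooth-fruited bitter: 2512 × 3/16 = 471
  smooth-fruited non-bitter: 2512 × 1/16 = 157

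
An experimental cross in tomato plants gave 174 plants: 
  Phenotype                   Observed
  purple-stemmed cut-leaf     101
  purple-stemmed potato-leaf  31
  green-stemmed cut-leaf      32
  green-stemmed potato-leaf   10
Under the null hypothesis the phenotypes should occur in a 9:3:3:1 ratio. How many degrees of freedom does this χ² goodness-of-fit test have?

3

A goodness-of-fit test with 4 phenotype classes has df = 4 − 1 = 3.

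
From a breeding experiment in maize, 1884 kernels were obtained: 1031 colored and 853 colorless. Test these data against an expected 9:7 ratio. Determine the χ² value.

1.783

Total ratio parts = 16. Expected numbers out of 1884:
  colored: 1884 × 9/16 = 1059.75
  colorless: 1884 × 7/16 = 824.25
χ² = Σ (O − E)² / E
  colored: (1031 − 1059.75)² / 1059.75 = 0.7800
  colorless: (853 − 824.25)² / 824.25 = 1.0028
χ² = 0.7800 + 1.0028 = 1.7828 ≈ 1.783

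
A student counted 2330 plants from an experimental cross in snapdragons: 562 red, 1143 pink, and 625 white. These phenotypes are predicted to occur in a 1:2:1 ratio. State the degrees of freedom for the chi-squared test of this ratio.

A goodness-of-fit test with 3 phenotype classes has df = 3 − 1 = 2.

2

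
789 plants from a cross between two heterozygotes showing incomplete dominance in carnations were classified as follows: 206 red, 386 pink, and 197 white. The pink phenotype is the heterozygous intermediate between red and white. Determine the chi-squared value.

0.572

With incomplete dominance, a heterozygote × heterozygote cross gives a 1:2:1 phenotypic ratio.
Total ratio parts = 4. Expected numbers out of 789:
  red: 789 × 1/4 = 197.25
  pink: 789 × 2/4 = 394.5
  white: 789 × 1/4 = 197.25
χ² = Σ (O − E)² / E
  red: (206 − 197.25)² / 197.25 = 0.3881
  pink: (386 − 394.5)² / 394.5 = 0.1831
  white: (197 − 197.25)² / 197.25 = 0.0003
χ² = 0.3881 + 0.1831 + 0.0003 = 0.5715 ≈ 0.572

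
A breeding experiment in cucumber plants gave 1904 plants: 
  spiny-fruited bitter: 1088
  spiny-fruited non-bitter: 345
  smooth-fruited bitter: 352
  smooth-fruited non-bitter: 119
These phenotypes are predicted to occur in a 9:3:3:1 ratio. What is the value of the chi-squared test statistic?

Expected counts for N = 1904 under a 9:3:3:1 ratio (total parts = 16):
  spiny-fruited bitter: 1904 × 9/16 = 1071
  spiny-fruited non-bitter: 1904 × 3/16 = 357
  smooth-fruited bitter: 1904 × 3/16 = 357
  smooth-fruited non-bitter: 1904 × 1/16 = 119
χ² = Σ (O − E)² / E
  spiny-fruited bitter: (1088 − 1071)² / 1071 = 0.2698
  spiny-fruited non-bitter: (345 − 357)² / 357 = 0.4034
  smooth-fruited bitter: (352 − 357)² / 357 = 0.0700
  smooth-fruited non-bitter: (119 − 119)² / 119 = 0.0000
χ² = 0.2698 + 0.4034 + 0.0700 + 0.0000 = 0.7432 ≈ 0.743

0.743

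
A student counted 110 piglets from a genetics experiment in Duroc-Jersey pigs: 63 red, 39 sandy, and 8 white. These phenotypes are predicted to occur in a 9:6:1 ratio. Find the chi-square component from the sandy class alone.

0.123

Total ratio parts = 16. Expected numbers out of 110:
  red: 110 × 9/16 = 61.875
  sandy: 110 × 6/16 = 41.25
  white: 110 × 1/16 = 6.875
Contribution of sandy: (39 − 41.25)² / 41.25 = 0.1227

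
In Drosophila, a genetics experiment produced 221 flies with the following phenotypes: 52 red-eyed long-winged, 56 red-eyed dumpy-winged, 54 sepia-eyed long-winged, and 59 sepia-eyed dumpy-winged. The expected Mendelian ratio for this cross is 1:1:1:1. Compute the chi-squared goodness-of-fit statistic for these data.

0.484

Under the 1:1:1:1 hypothesis (Σ ratio = 4, N = 221):
  red-eyed long-winged: 221 × 1/4 = 55.25
  red-eyed dumpy-winged: 221 × 1/4 = 55.25
  sepia-eyed long-winged: 221 × 1/4 = 55.25
  sepia-eyed dumpy-winged: 221 × 1/4 = 55.25
χ² = Σ (O − E)² / E
  red-eyed long-winged: (52 − 55.25)² / 55.25 = 0.1912
  red-eyed dumpy-winged: (56 − 55.25)² / 55.25 = 0.0102
  sepia-eyed long-winged: (54 − 55.25)² / 55.25 = 0.0283
  sepia-eyed dumpy-winged: (59 − 55.25)² / 55.25 = 0.2545
χ² = 0.1912 + 0.0102 + 0.0283 + 0.2545 = 0.4842 ≈ 0.484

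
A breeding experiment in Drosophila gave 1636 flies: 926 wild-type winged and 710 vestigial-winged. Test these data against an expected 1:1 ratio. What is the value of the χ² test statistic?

Expected counts for N = 1636 under a 1:1 ratio (total parts = 2):
  wild-type winged: 1636 × 1/2 = 818
  vestigial-winged: 1636 × 1/2 = 818
χ² = Σ (O − E)² / E
  wild-type winged: (926 − 818)² / 818 = 14.2592
  vestigial-winged: (710 − 818)² / 818 = 14.2592
χ² = 14.2592 + 14.2592 = 28.5184 ≈ 28.518

28.518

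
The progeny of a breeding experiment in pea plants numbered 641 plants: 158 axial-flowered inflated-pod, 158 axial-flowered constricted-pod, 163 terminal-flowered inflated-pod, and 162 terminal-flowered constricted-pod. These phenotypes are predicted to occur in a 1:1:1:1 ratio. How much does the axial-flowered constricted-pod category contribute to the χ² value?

0.032

Under the 1:1:1:1 hypothesis (Σ ratio = 4, N = 641):
  axial-flowered inflated-pod: 641 × 1/4 = 160.25
  axial-flowered constricted-pod: 641 × 1/4 = 160.25
  terminal-flowered inflated-pod: 641 × 1/4 = 160.25
  terminal-flowered constricted-pod: 641 × 1/4 = 160.25
Contribution of axial-flowered constricted-pod: (158 − 160.25)² / 160.25 = 0.0316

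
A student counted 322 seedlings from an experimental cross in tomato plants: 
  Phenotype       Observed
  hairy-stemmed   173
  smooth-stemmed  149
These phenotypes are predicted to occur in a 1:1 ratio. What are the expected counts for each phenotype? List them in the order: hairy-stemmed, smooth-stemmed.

Total ratio parts = 2. Expected numbers out of 322:
  hairy-stemmed: 322 × 1/2 = 161
  smooth-stemmed: 322 × 1/2 = 161

161, 161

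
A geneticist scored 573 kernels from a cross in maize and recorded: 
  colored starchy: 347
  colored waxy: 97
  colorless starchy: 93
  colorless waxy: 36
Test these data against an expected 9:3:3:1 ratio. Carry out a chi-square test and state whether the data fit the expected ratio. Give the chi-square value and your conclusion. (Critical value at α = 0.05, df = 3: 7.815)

Under the 9:3:3:1 hypothesis (Σ ratio = 16, N = 573):
  colored starchy: 573 × 9/16 = 322.3125
  colored waxy: 573 × 3/16 = 107.4375
  colorless starchy: 573 × 3/16 = 107.4375
  colorless waxy: 573 × 1/16 = 35.8125
χ² = Σ (O − E)² / E
  colored starchy: (347 − 322.3125)² / 322.3125 = 1.8909
  colored waxy: (97 − 107.4375)² / 107.4375 = 1.0140
  colorless starchy: (93 − 107.4375)² / 107.4375 = 1.9401
  colorless waxy: (36 − 35.8125)² / 35.8125 = 0.0010
χ² = 1.8909 + 1.0140 + 1.9401 + 0.0010 = 4.846
Degrees of freedom = 4 − 1 = 3; critical value at α = 0.05 is 7.815.
Since 4.846 < 7.815, we fail to reject the null hypothesis — the data are consistent with the 9:3:3:1 ratio.

4.846; consistent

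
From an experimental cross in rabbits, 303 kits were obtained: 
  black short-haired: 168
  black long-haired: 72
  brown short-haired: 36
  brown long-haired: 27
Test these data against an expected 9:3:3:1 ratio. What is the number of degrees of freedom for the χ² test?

A goodness-of-fit test with 4 phenotype classes has df = 4 − 1 = 3.

3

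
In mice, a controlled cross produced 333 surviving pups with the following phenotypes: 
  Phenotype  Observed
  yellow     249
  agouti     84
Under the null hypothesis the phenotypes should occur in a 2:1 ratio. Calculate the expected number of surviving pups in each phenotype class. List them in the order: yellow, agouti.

Total ratio parts = 3. Expected numbers out of 333:
  yellow: 333 × 2/3 = 222
  agouti: 333 × 1/3 = 111

222, 111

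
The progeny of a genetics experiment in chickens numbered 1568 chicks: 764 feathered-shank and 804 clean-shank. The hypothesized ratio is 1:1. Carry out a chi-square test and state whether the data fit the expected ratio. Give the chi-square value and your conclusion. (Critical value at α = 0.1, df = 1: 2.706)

Total ratio parts = 2. Expected numbers out of 1568:
  feathered-shank: 1568 × 1/2 = 784
  clean-shank: 1568 × 1/2 = 784
χ² = Σ (O − E)² / E
  feathered-shank: (764 − 784)² / 784 = 0.5102
  clean-shank: (804 − 784)² / 784 = 0.5102
χ² = 0.5102 + 0.5102 = 1.0204 ≈ 1.020
Degrees of freedom = 2 − 1 = 1; critical value at α = 0.1 is 2.706.
Since 1.020 < 2.706, we fail to reject the null hypothesis — the data are consistent with the 1:1 ratio.

1.020; consistent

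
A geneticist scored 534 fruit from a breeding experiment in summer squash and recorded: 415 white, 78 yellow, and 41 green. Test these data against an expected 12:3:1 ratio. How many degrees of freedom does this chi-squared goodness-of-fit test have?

2

A goodness-of-fit test with 3 phenotype classes has df = 3 − 1 = 2.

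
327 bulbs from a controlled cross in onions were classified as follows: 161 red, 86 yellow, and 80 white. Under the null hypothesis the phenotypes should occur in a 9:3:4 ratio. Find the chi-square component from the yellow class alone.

9.940

Expected counts for N = 327 under a 9:3:4 ratio (total parts = 16):
  red: 327 × 9/16 = 183.9375
  yellow: 327 × 3/16 = 61.3125
  white: 327 × 4/16 = 81.75
Contribution of yellow: (86 − 61.3125)² / 61.3125 = 9.9404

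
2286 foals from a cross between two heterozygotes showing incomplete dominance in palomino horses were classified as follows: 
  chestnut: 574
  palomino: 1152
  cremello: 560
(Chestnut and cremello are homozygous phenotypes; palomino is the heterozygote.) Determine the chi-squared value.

With incomplete dominance, a heterozygote × heterozygote cross gives a 1:2:1 phenotypic ratio.
The 1:2:1 ratio has 4 parts, so with N = 2286 the expected counts are:
  chestnut: 2286 × 1/4 = 571.5
  palomino: 2286 × 2/4 = 1143
  cremello: 2286 × 1/4 = 571.5
χ² = Σ (O − E)² / E
  chestnut: (574 − 571.5)² / 571.5 = 0.0109
  palomino: (1152 − 1143)² / 1143 = 0.0709
  cremello: (560 − 571.5)² / 571.5 = 0.2314
χ² = 0.0109 + 0.0709 + 0.2314 = 0.3132 ≈ 0.313

0.313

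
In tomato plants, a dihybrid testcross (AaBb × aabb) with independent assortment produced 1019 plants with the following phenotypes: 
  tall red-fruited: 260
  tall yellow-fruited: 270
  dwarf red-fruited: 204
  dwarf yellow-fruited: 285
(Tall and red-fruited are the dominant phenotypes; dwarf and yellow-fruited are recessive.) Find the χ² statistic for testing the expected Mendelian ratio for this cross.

A dihybrid testcross with independent assortment gives a 1:1:1:1 ratio.
Under the 1:1:1:1 hypothesis (Σ ratio = 4, N = 1019):
  tall red-fruited: 1019 × 1/4 = 254.75
  tall yellow-fruited: 1019 × 1/4 = 254.75
  dwarf red-fruited: 1019 × 1/4 = 254.75
  dwarf yellow-fruited: 1019 × 1/4 = 254.75
χ² = Σ (O − E)² / E
  tall red-fruited: (260 − 254.75)² / 254.75 = 0.1082
  tall yellow-fruited: (270 − 254.75)² / 254.75 = 0.9129
  dwarf red-fruited: (204 − 254.75)² / 254.75 = 10.1102
  dwarf yellow-fruited: (285 − 254.75)² / 254.75 = 3.5920
χ² = 0.1082 + 0.9129 + 10.1102 + 3.5920 = 14.7233 ≈ 14.723

14.723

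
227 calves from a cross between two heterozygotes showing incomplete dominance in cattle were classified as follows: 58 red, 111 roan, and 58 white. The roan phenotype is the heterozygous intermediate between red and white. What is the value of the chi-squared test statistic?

With incomplete dominance, a heterozygote × heterozygote cross gives a 1:2:1 phenotypic ratio.
The 1:2:1 ratio has 4 parts, so with N = 227 the expected counts are:
  red: 227 × 1/4 = 56.75
  roan: 227 × 2/4 = 113.5
  white: 227 × 1/4 = 56.75
χ² = Σ (O − E)² / E
  red: (58 − 56.75)² / 56.75 = 0.0275
  roan: (111 − 113.5)² / 113.5 = 0.0551
  white: (58 − 56.75)² / 56.75 = 0.0275
χ² = 0.0275 + 0.0551 + 0.0275 = 0.1101 ≈ 0.110

0.110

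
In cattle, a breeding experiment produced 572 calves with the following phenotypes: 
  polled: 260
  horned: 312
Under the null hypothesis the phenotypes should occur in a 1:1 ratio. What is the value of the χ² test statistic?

4.727

Total ratio parts = 2. Expected numbers out of 572:
  polled: 572 × 1/2 = 286
  horned: 572 × 1/2 = 286
χ² = Σ (O − E)² / E
  polled: (260 − 286)² / 286 = 2.3636
  horned: (312 − 286)² / 286 = 2.3636
χ² = 2.3636 + 2.3636 = 4.7272 ≈ 4.727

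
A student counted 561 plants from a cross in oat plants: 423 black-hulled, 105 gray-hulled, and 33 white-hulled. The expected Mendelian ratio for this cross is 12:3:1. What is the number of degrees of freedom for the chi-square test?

2

A goodness-of-fit test with 3 phenotype classes has df = 3 − 1 = 2.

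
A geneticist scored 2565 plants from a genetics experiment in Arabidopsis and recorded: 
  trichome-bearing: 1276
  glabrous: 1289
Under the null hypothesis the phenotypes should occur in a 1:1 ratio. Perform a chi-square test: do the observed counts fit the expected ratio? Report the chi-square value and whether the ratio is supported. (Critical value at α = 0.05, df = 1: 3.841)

Expected counts for N = 2565 under a 1:1 ratio (total parts = 2):
  trichome-bearing: 2565 × 1/2 = 1282.5
  glabrous: 2565 × 1/2 = 1282.5
χ² = Σ (O − E)² / E
  trichome-bearing: (1276 − 1282.5)² / 1282.5 = 0.0329
  glabrous: (1289 − 1282.5)² / 1282.5 = 0.0329
χ² = 0.0329 + 0.0329 = 0.0658 ≈ 0.066
Degrees of freedom = 2 − 1 = 1; critical value at α = 0.05 is 3.841.
Since 0.066 < 3.841, we fail to reject the null hypothesis — the data are consistent with the 1:1 ratio.

0.066; consistent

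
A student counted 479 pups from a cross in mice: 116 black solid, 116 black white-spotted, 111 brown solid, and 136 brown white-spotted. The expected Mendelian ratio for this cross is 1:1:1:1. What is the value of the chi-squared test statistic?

3.079

Total ratio parts = 4. Expected numbers out of 479:
  black solid: 479 × 1/4 = 119.75
  black white-spotted: 479 × 1/4 = 119.75
  brown solid: 479 × 1/4 = 119.75
  brown white-spotted: 479 × 1/4 = 119.75
χ² = Σ (O − E)² / E
  black solid: (116 − 119.75)² / 119.75 = 0.1174
  black white-spotted: (116 − 119.75)² / 119.75 = 0.1174
  brown solid: (111 − 119.75)² / 119.75 = 0.6394
  brown white-spotted: (136 − 119.75)² / 119.75 = 2.2051
χ² = 0.1174 + 0.1174 + 0.6394 + 2.2051 = 3.0793 ≈ 3.079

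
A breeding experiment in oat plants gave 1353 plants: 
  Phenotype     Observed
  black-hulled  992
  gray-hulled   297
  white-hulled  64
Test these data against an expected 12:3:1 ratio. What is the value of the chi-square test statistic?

The 12:3:1 ratio has 16 parts, so with N = 1353 the expected counts are:
  black-hulled: 1353 × 12/16 = 1014.75
  gray-hulled: 1353 × 3/16 = 253.6875
  white-hulled: 1353 × 1/16 = 84.5625
χ² = Σ (O − E)² / E
  black-hulled: (992 − 1014.75)² / 1014.75 = 0.5100
  gray-hulled: (297 − 253.6875)² / 253.6875 = 7.3948
  white-hulled: (64 − 84.5625)² / 84.5625 = 5.0000
χ² = 0.5100 + 7.3948 + 5.0000 = 12.9048 ≈ 12.905

12.905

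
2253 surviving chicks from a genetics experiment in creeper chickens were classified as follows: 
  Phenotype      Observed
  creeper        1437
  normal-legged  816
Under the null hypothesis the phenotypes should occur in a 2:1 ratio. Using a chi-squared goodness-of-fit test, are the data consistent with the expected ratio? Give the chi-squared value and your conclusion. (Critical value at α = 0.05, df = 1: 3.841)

Under the 2:1 hypothesis (Σ ratio = 3, N = 2253):
  creeper: 2253 × 2/3 = 1502
  normal-legged: 2253 × 1/3 = 751
χ² = Σ (O − E)² / E
  creeper: (1437 − 1502)² / 1502 = 2.8129
  normal-legged: (816 − 751)² / 751 = 5.6258
χ² = 2.8129 + 5.6258 = 8.4387 ≈ 8.439
Degrees of freedom = 2 − 1 = 1; critical value at α = 0.05 is 3.841.
Since 8.439 > 3.841, we reject the null hypothesis — the data do not fit the 2:1 ratio.

8.439; not consistent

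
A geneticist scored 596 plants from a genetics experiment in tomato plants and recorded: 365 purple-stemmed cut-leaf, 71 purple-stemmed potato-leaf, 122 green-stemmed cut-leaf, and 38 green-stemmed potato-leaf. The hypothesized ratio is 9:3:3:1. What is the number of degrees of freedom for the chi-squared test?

A goodness-of-fit test with 4 phenotype classes has df = 4 − 1 = 3.

3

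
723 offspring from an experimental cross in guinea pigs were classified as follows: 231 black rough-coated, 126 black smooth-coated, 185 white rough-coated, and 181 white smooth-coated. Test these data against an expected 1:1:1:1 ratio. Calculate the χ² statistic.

Total ratio parts = 4. Expected numbers out of 723:
  black rough-coated: 723 × 1/4 = 180.75
  black smooth-coated: 723 × 1/4 = 180.75
  white rough-coated: 723 × 1/4 = 180.75
  white smooth-coated: 723 × 1/4 = 180.75
χ² = Σ (O − E)² / E
  black rough-coated: (231 − 180.75)² / 180.75 = 13.9699
  black smooth-coated: (126 − 180.75)² / 180.75 = 16.5840
  white rough-coated: (185 − 180.75)² / 180.75 = 0.0999
  white smooth-coated: (181 − 180.75)² / 180.75 = 0.0003
χ² = 13.9699 + 16.5840 + 0.0999 + 0.0003 = 30.6541 ≈ 30.654

30.654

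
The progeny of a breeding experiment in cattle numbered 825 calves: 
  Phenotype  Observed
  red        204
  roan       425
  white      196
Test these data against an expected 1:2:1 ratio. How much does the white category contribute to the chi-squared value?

0.509

Under the 1:2:1 hypothesis (Σ ratio = 4, N = 825):
  red: 825 × 1/4 = 206.25
  roan: 825 × 2/4 = 412.5
  white: 825 × 1/4 = 206.25
Contribution of white: (196 − 206.25)² / 206.25 = 0.5094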